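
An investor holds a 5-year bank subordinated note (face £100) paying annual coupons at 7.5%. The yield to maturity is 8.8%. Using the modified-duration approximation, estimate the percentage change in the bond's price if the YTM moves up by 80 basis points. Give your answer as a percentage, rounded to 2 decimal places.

-3.18%

Periodic yield y = 0.088. Modified duration first:
  t   CF        PV=CF/(1+0.088)^t    t·PV
  1         7.50         6.8934         6.8934
  2         7.50         6.3358        12.6717
  3         7.50         5.8234        17.4701
  4         7.50         5.3524        21.4095
  5       107.50        70.5122       352.5608
  Σ                     94.9171       411.0054
P = 94.9171; D_Mac = 4.33015 yrs; D_mod = 4.33015/(1+0.088) = 3.97992 yrs.
ΔP/P ≈ -D_mod · Δy = -3.97992 × (+0.008) = -0.031839 = -3.1839%.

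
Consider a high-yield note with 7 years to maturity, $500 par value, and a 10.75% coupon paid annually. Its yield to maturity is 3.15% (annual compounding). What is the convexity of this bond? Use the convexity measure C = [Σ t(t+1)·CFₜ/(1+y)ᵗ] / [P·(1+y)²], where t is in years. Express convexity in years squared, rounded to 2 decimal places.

With y = 0.0315:
  t   CF        PV=CF/(1+0.0315)^t    t·PV        t(t+1)·PV
  1        53.75        52.1086        52.1086         104.2172
  2        53.75        50.5173       101.0346         303.1037
  3        53.75        48.9746       146.9238         587.6950
  4        53.75        47.4790       189.9160         949.5799
  5        53.75        46.0291       230.1454       1,380.8724
  6        53.75        44.6234       267.7407       1,874.1846
  7       553.75       445.6861     3,119.8029      24,958.4229
  Σ                    735.4181     4,107.6718      30,158.0758
P = 735.4181.
Convexity = Σ t(t+1)·PV / [P·(1+y)²] = 30,158.0758 / (735.4181 × 1.063992) = 38.54170.

38.54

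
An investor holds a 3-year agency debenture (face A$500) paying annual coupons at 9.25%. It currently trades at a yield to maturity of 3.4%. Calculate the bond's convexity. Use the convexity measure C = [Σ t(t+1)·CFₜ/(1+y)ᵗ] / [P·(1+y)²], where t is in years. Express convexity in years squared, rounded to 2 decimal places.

With y = 0.034:
  t   CF        PV=CF/(1+0.034)^t    t·PV        t(t+1)·PV
  1        46.25        44.7292        44.7292          89.4584
  2        46.25        43.2584        86.5168         259.5505
  3       546.25       494.1170     1,482.3511       5,929.4045
  Σ                    582.1047     1,613.5972       6,278.4135
P = 582.1047.
Convexity = Σ t(t+1)·PV / [P·(1+y)²] = 6,278.4135 / (582.1047 × 1.069156) = 10.08806.

10.09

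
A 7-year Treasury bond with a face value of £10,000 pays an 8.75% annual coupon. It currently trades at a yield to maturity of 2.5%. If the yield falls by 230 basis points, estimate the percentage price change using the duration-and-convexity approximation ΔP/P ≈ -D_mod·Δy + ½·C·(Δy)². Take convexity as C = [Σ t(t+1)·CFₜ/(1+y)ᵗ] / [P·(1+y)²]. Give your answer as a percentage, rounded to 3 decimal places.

With y = 0.025:
  t   CF        PV=CF/(1+0.025)^t    t·PV        t(t+1)·PV
  1       875.00       853.6585       853.6585       1,707.3171
  2       875.00       832.8376     1,665.6752       4,997.0256
  3       875.00       812.5245     2,437.5735       9,750.2938
  4       875.00       792.7068     3,170.8273      15,854.1363
  5       875.00       773.3725     3,866.8625      23,201.1750
  6       875.00       754.5098     4,527.0585      31,689.4098
  7    10,875.00     9,148.7594    64,041.3160     512,330.5282
  Σ                 13,968.3691    80,562.9715     599,529.8858
P = 13,968.3691; D_Mac = 5.76753 yrs; D_mod = 5.62686 yrs; C = 40.85238.
Duration effect: -5.62686 × (-0.023) = +0.129418
Convexity effect: 0.5 × 40.85238 × (-0.023)² = +0.0108055
ΔP/P ≈ +0.129418 + 0.0108055 = +0.140223 = +14.0223%.

+14.022%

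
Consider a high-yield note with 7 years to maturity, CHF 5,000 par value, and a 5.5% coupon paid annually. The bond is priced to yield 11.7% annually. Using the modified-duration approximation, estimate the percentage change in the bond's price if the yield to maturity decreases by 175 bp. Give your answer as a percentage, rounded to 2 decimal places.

+9.06%

Periodic yield y = 0.117. Modified duration first:
  t   CF        PV=CF/(1+0.117)^t    t·PV
  1       275.00       246.1952       246.1952
  2       275.00       220.4075       440.8150
  3       275.00       197.3209       591.9628
  4       275.00       176.6526       706.6103
  5       275.00       158.1491       790.7457
  6       275.00       141.5838       849.5030
  7     5,275.00     2,431.3655    17,019.5586
  Σ                  3,571.6747    20,645.3906
P = 3,571.6747; D_Mac = 5.78031 yrs; D_mod = 5.78031/(1+0.117) = 5.17485 yrs.
ΔP/P ≈ -D_mod · Δy = -5.17485 × (-0.0175) = +0.090560 = +9.0560%.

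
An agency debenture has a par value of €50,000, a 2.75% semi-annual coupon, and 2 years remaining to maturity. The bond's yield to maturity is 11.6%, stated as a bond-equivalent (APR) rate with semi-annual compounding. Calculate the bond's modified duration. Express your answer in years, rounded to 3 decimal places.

Periodic yield y = 0.058. First find Macaulay duration:
  t   CF        PV=CF/(1+0.058)^t    t·PV
  1       687.50       649.8110       649.8110
  2       687.50       614.1881     1,228.3761
  3       687.50       580.5180     1,741.5540
  4    50,687.50    40,453.6955   161,814.7819
  Σ                 42,298.2125   165,434.5230
P = 42,298.2125; Macaulay duration = 165,434.5230 / 42,298.2125 = 3.91115 half-year periods = 1.95557 years.
Modified duration = D_Mac / (1 + y) = 1.95557 / 1.058 = 1.84837 years.

1.848 years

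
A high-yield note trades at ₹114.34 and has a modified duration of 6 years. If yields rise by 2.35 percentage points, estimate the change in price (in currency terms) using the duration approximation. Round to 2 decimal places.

-₹16.12

Duration approximation: ΔP/P ≈ -D_mod · Δy = -6 × (+0.0235) = -0.141000.
ΔP ≈ 114.34 × (-0.141000) = -16.12194.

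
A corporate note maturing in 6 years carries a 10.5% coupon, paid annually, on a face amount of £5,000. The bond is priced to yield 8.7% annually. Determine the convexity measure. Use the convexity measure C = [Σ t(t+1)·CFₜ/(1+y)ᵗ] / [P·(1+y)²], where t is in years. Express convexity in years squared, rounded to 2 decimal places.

With y = 0.087:
  t   CF        PV=CF/(1+0.087)^t    t·PV        t(t+1)·PV
  1       525.00       482.9807       482.9807         965.9614
  2       525.00       444.3245       888.6489       2,665.9467
  3       525.00       408.7621     1,226.2864       4,905.1458
  4       525.00       376.0461     1,504.1845       7,520.9227
  5       525.00       345.9486     1,729.7430      10,378.4581
  6     5,525.00     3,349.3075    20,095.8448     140,670.9137
  Σ                  5,407.3695    25,927.6884     167,107.3483
P = 5,407.3695.
Convexity = Σ t(t+1)·PV / [P·(1+y)²] = 167,107.3483 / (5,407.3695 × 1.181569) = 26.15474.

26.15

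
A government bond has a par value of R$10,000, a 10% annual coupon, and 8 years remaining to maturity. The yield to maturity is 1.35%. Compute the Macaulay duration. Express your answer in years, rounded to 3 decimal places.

Periodic yield y = 0.0135. Discount each cash flow and weight by its year:
  t   CF        PV=CF/(1+0.0135)^t    t·PV
  1     1,000.00       986.6798       986.6798
  2     1,000.00       973.5371     1,947.0741
  3     1,000.00       960.5694     2,881.7082
  4     1,000.00       947.7744     3,791.0977
  5     1,000.00       935.1499     4,675.7495
  6     1,000.00       922.6935     5,536.1613
  7     1,000.00       910.4031     6,372.8217
  8    11,000.00     9,881.0401    79,048.3206
  Σ                 16,517.8473   105,239.6130
Price P = Σ PV = 16,517.8473.
Macaulay duration = Σ(t·PV) / P = 105,239.6130 / 16,517.8473 = 6.37127 years.

6.371 years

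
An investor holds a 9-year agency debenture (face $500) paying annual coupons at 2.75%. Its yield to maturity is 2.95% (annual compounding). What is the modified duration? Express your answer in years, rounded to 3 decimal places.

7.854 years

Periodic yield y = 0.0295. First find Macaulay duration:
  t   CF        PV=CF/(1+0.0295)^t    t·PV
  1        13.75        13.3560        13.3560
  2        13.75        12.9733        25.9466
  3        13.75        12.6015        37.8046
  4        13.75        12.2404        48.9618
  5        13.75        11.8897        59.4485
  6        13.75        11.5490        69.2940
  7        13.75        11.2181        78.5265
  8        13.75        10.8966        87.1730
  9       513.75       395.4710     3,559.2393
  Σ                    492.1957     3,979.7503
P = 492.1957; Macaulay duration = 3,979.7503 / 492.1957 = 8.08571 years.
Modified duration = D_Mac / (1 + y) = 8.08571 / 1.0295 = 7.85401 years.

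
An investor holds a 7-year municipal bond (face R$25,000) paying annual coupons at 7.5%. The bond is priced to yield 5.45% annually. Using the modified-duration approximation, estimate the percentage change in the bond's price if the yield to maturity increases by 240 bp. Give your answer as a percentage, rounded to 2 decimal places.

-13.14%

Periodic yield y = 0.0545. Modified duration first:
  t   CF        PV=CF/(1+0.0545)^t    t·PV
  1     1,875.00     1,778.0939     1,778.0939
  2     1,875.00     1,686.1962     3,372.3924
  3     1,875.00     1,599.0481     4,797.1442
  4     1,875.00     1,516.4041     6,065.6162
  5     1,875.00     1,438.0313     7,190.1567
  6     1,875.00     1,363.7092     8,182.2551
  7    26,875.00    18,536.2716   129,753.9012
  Σ                 27,917.7543   161,139.5598
P = 27,917.7543; D_Mac = 5.77194 yrs; D_mod = 5.77194/(1+0.0545) = 5.47363 yrs.
ΔP/P ≈ -D_mod · Δy = -5.47363 × (+0.024) = -0.131367 = -13.1367%.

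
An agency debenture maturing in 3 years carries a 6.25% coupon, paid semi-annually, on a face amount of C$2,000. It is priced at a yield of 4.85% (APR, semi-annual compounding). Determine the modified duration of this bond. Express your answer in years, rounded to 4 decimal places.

2.7205 years

Periodic yield y = 0.02425. First find Macaulay duration:
  t   CF        PV=CF/(1+0.02425)^t    t·PV
  1        62.50        61.0203        61.0203
  2        62.50        59.5756       119.1511
  3        62.50        58.1650       174.4951
  4        62.50        56.7879       227.1518
  5        62.50        55.4434       277.2172
  6     2,062.50     1,786.3153    10,717.8919
  Σ                  2,077.3076    11,576.9274
P = 2,077.3076; Macaulay duration = 11,576.9274 / 2,077.3076 = 5.57304 half-year periods = 2.78652 years.
Modified duration = D_Mac / (1 + y) = 2.78652 / 1.02425 = 2.72055 years.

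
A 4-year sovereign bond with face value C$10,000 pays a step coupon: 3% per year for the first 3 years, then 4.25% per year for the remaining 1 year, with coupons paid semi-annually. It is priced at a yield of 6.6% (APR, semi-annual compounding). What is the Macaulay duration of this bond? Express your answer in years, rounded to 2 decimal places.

Periodic yield y = 0.033. Discount each cash flow and weight by its period:
  t   CF        PV=CF/(1+0.033)^t    t·PV
  1       150.00       145.2081       145.2081
  2       150.00       140.5693       281.1387
  3       150.00       136.0787       408.2362
  4       150.00       131.7316       526.9264
  5       150.00       127.5233       637.6167
  6       150.00       123.4495       740.6970
  7       212.50       169.2999     1,185.0993
  8    10,212.50     7,876.4314    63,011.4516
  Σ                  8,850.2920    66,936.3739
Price P = Σ PV = 8,850.2920.
Macaulay duration = Σ(t·PV) / P = 66,936.3739 / 8,850.2920 = 7.56318 half-year periods.
In years: 7.56318 / 2 = 3.78159 years.

3.78 years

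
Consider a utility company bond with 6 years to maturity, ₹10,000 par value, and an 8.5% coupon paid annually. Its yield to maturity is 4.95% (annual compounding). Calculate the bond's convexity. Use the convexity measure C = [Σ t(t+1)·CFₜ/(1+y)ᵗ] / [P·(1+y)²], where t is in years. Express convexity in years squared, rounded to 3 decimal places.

With y = 0.0495:
  t   CF        PV=CF/(1+0.0495)^t    t·PV        t(t+1)·PV
  1       850.00       809.9095       809.9095       1,619.8190
  2       850.00       771.7098     1,543.4197       4,630.2591
  3       850.00       735.3119     2,205.9357       8,823.7429
  4       850.00       700.6307     2,802.5227      14,012.6137
  5       850.00       667.5852     3,337.9261      20,027.5565
  6    10,850.00     8,119.6083    48,717.6500     341,023.5500
  Σ                 11,804.7555    59,417.3637     390,137.5411
P = 11,804.7555.
Convexity = Σ t(t+1)·PV / [P·(1+y)²] = 390,137.5411 / (11,804.7555 × 1.101450) = 30.00515.

30.005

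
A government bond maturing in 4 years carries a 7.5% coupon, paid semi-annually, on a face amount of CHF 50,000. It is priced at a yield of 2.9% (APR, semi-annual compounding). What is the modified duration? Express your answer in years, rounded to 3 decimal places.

Periodic yield y = 0.0145. First find Macaulay duration:
  t   CF        PV=CF/(1+0.0145)^t    t·PV
  1     1,875.00     1,848.2011     1,848.2011
  2     1,875.00     1,821.7852     3,643.5704
  3     1,875.00     1,795.7469     5,387.2406
  4     1,875.00     1,770.0807     7,080.3228
  5     1,875.00     1,744.7814     8,723.9068
  6     1,875.00     1,719.8436    10,319.0618
  7     1,875.00     1,695.2623    11,866.8363
  8    51,875.00    46,231.8954   369,855.1631
  Σ                 58,627.5966   418,724.3030
P = 58,627.5966; Macaulay duration = 418,724.3030 / 58,627.5966 = 7.14210 half-year periods = 3.57105 years.
Modified duration = D_Mac / (1 + y) = 3.57105 / 1.0145 = 3.52001 years.

3.520 years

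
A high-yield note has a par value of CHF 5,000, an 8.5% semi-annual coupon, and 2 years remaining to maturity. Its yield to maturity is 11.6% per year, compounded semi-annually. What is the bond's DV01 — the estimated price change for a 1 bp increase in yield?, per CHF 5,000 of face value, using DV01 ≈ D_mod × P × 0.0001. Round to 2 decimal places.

Periodic yield y = 0.058.
  t   CF        PV=CF/(1+0.058)^t    t·PV
  1       212.50       200.8507       200.8507
  2       212.50       189.8399       379.6799
  3       212.50       179.4328       538.2985
  4     5,212.50     4,160.0964    16,640.3857
  Σ                  4,730.2199    17,759.2148
P = 4,730.2199; D_Mac = 3.75442 half-year periods = 1.87721 yrs; D_mod = 1.77430 yrs.
DV01 ≈ 1.77430 × 4,730.2199 × 0.0001 = 0.839282.

CHF 0.84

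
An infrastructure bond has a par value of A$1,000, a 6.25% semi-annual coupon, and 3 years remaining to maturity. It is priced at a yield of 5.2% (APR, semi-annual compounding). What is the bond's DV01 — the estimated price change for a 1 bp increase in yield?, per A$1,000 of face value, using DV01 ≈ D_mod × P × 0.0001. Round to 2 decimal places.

A$0.28

Periodic yield y = 0.026.
  t   CF        PV=CF/(1+0.026)^t    t·PV
  1        31.25        30.4581        30.4581
  2        31.25        29.6862        59.3725
  3        31.25        28.9340        86.8019
  4        31.25        28.2007       112.8030
  5        31.25        27.4861       137.4305
  6     1,031.25       884.0560     5,304.3363
  Σ                  1,028.8212     5,731.2022
P = 1,028.8212; D_Mac = 5.57065 half-year periods = 2.78532 yrs; D_mod = 2.71474 yrs.
DV01 ≈ 2.71474 × 1,028.8212 × 0.0001 = 0.279298.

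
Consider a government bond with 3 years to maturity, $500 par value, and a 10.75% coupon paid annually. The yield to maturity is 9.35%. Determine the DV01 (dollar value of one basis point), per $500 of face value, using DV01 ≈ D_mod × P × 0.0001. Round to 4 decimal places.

Periodic yield y = 0.0935.
  t   CF        PV=CF/(1+0.0935)^t    t·PV
  1        53.75        49.1541        49.1541
  2        53.75        44.9512        89.9023
  3       553.75       423.5039     1,270.5116
  Σ                    517.6091     1,409.5680
P = 517.6091; D_Mac = 2.72323 yrs; D_mod = 2.49038 yrs.
DV01 ≈ 2.49038 × 517.6091 × 0.0001 = 0.128904.

$0.1289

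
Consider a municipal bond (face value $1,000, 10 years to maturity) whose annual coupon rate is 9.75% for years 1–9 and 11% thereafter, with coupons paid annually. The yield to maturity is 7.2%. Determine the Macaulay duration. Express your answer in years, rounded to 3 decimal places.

Periodic yield y = 0.072. Discount each cash flow and weight by its year:
  t   CF        PV=CF/(1+0.072)^t    t·PV
  1        97.50        90.9515        90.9515
  2        97.50        84.8428       169.6856
  3        97.50        79.1444       237.4332
  4        97.50        73.8287       295.3150
  5        97.50        68.8701       344.3505
  6        97.50        64.2445       385.4670
  7        97.50        59.9296       419.5069
  8        97.50        55.9044       447.2356
  9        97.50        52.1497       469.3470
  10    1,110.00       553.8283     5,538.2828
  Σ                  1,183.6940     8,397.5750
Price P = Σ PV = 1,183.6940.
Macaulay duration = Σ(t·PV) / P = 8,397.5750 / 1,183.6940 = 7.09438 years.

7.094 years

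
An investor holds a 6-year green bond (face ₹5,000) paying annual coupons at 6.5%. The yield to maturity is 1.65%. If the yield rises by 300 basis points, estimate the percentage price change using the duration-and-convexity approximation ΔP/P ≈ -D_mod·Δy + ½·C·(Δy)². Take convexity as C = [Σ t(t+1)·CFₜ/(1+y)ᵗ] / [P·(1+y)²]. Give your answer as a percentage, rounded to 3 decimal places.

-14.004%

With y = 0.0165:
  t   CF        PV=CF/(1+0.0165)^t    t·PV        t(t+1)·PV
  1       325.00       319.7245       319.7245         639.4491
  2       325.00       314.5347       629.0694       1,887.2083
  3       325.00       309.4291       928.2874       3,713.1497
  4       325.00       304.4064     1,217.6257       6,088.1287
  5       325.00       299.4653     1,497.3263       8,983.9577
  6     5,325.00     4,826.9779    28,961.8677     202,733.0736
  Σ                  6,374.5380    33,553.9011     224,044.9672
P = 6,374.5380; D_Mac = 5.26374 yrs; D_mod = 5.17830 yrs; C = 34.01510.
Duration effect: -5.17830 × (+0.03) = -0.155349
Convexity effect: 0.5 × 34.01510 × (0.03)² = +0.0153068
ΔP/P ≈ -0.155349 + 0.0153068 = -0.140042 = -14.0042%.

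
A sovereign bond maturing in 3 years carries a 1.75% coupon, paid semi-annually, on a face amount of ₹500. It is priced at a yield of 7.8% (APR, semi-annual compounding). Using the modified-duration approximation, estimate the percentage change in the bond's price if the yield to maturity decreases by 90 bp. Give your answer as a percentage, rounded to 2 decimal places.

Periodic yield y = 0.039. Modified duration first:
  t   CF        PV=CF/(1+0.039)^t    t·PV
  1        4.375         4.2108         4.2108
  2        4.375         4.0527         8.1054
  3        4.375         3.9006        11.7018
  4        4.375         3.7542        15.0167
  5        4.375         3.6133        18.0663
  6      504.375       400.9223     2,405.5341
  Σ                    420.4539     2,462.6352
P = 420.4539; D_Mac = 5.85709 half-year periods = 2.92854 yrs; D_mod = 2.92854/(1+0.039) = 2.81862 yrs.
ΔP/P ≈ -D_mod · Δy = -2.81862 × (-0.009) = +0.025368 = +2.5368%.

+2.54%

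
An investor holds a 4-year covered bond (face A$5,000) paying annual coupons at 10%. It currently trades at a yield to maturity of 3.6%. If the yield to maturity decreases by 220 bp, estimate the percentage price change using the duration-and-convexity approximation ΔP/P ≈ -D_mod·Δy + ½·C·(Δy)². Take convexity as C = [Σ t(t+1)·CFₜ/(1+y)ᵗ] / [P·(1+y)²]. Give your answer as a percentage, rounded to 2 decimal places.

+7.90%

With y = 0.036:
  t   CF        PV=CF/(1+0.036)^t    t·PV        t(t+1)·PV
  1       500.00       482.6255       482.6255         965.2510
  2       500.00       465.8547       931.7094       2,795.1283
  3       500.00       449.6667     1,349.0001       5,396.0005
  4     5,500.00     4,774.4535    19,097.8140      95,489.0700
  Σ                  6,172.6004    21,861.1490     104,645.4498
P = 6,172.6004; D_Mac = 3.54164 yrs; D_mod = 3.41857 yrs; C = 15.79547.
Duration effect: -3.41857 × (-0.022) = +0.075209
Convexity effect: 0.5 × 15.79547 × (-0.022)² = +0.0038225
ΔP/P ≈ +0.075209 + 0.0038225 = +0.079031 = +7.9031%.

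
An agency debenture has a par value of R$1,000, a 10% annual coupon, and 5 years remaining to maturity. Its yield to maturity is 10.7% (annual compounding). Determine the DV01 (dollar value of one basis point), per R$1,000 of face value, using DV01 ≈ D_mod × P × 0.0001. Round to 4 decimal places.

R$0.3658

Periodic yield y = 0.107.
  t   CF        PV=CF/(1+0.107)^t    t·PV
  1       100.00        90.3342        90.3342
  2       100.00        81.6027       163.2055
  3       100.00        73.7152       221.1456
  4       100.00        66.5901       266.3603
  5     1,100.00       661.6900     3,308.4501
  Σ                    973.9323     4,049.4957
P = 973.9323; D_Mac = 4.15788 yrs; D_mod = 3.75599 yrs.
DV01 ≈ 3.75599 × 973.9323 × 0.0001 = 0.365808.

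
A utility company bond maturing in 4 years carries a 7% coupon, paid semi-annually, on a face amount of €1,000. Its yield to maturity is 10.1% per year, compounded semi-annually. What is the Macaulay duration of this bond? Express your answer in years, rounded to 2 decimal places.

3.53 years

Periodic yield y = 0.0505. Discount each cash flow and weight by its period:
  t   CF        PV=CF/(1+0.0505)^t    t·PV
  1        35.00        33.3175        33.3175
  2        35.00        31.7158        63.4316
  3        35.00        30.1912        90.5735
  4        35.00        28.7398       114.9592
  5        35.00        27.3582       136.7911
  6        35.00        26.0430       156.2582
  7        35.00        24.7911       173.5376
  8     1,035.00       697.8658     5,582.9261
  Σ                    900.0224     6,351.7949
Price P = Σ PV = 900.0224.
Macaulay duration = Σ(t·PV) / P = 6,351.7949 / 900.0224 = 7.05737 half-year periods.
In years: 7.05737 / 2 = 3.52869 years.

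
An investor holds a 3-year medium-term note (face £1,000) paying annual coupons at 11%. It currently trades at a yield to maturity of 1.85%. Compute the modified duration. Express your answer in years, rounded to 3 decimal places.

Periodic yield y = 0.0185. First find Macaulay duration:
  t   CF        PV=CF/(1+0.0185)^t    t·PV
  1       110.00       108.0020       108.0020
  2       110.00       106.0402       212.0804
  3     1,110.00     1,050.6060     3,151.8180
  Σ                  1,264.6482     3,471.9004
P = 1,264.6482; Macaulay duration = 3,471.9004 / 1,264.6482 = 2.74535 years.
Modified duration = D_Mac / (1 + y) = 2.74535 / 1.0185 = 2.69548 years.

2.695 years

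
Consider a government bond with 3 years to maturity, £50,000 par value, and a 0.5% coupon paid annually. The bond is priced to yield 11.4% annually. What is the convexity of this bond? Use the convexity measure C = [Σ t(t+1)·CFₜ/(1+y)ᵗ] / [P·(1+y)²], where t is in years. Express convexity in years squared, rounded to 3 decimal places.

With y = 0.114:
  t   CF        PV=CF/(1+0.114)^t    t·PV        t(t+1)·PV
  1       250.00       224.4165       224.4165         448.8330
  2       250.00       201.4511       402.9022       1,208.7066
  3    50,250.00    36,347.9978   109,043.9935     436,175.9741
  Σ                 36,773.8655   109,671.3122     437,833.5137
P = 36,773.8655.
Convexity = Σ t(t+1)·PV / [P·(1+y)²] = 437,833.5137 / (36,773.8655 × 1.240996) = 9.59399.

9.594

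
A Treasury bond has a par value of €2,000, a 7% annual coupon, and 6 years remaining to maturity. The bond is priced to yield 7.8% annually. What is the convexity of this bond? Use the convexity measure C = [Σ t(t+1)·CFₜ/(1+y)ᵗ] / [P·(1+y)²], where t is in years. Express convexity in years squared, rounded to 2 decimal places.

With y = 0.078:
  t   CF        PV=CF/(1+0.078)^t    t·PV        t(t+1)·PV
  1       140.00       129.8701       129.8701         259.7403
  2       140.00       120.4732       240.9464         722.8393
  3       140.00       111.7562       335.2687       1,341.0748
  4       140.00       103.6700       414.6799       2,073.3995
  5       140.00        96.1688       480.8440       2,885.0642
  6     2,140.00     1,363.6446     8,181.8678      57,273.0747
  Σ                  1,925.5830     9,783.4770      64,555.1928
P = 1,925.5830.
Convexity = Σ t(t+1)·PV / [P·(1+y)²] = 64,555.1928 / (1,925.5830 × 1.162084) = 28.84904.

28.85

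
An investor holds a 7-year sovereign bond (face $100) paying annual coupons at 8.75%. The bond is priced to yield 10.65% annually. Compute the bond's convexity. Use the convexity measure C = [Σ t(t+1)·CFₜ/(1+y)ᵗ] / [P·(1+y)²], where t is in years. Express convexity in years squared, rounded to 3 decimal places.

32.424

With y = 0.1065:
  t   CF        PV=CF/(1+0.1065)^t    t·PV        t(t+1)·PV
  1         8.75         7.9078         7.9078          15.8156
  2         8.75         7.1467        14.2934          42.8802
  3         8.75         6.4588        19.3765          77.5060
  4         8.75         5.8372        23.3487         116.7434
  5         8.75         5.2753        26.3767         158.2604
  6         8.75         4.7676        28.6056         200.2391
  7       108.75        53.5512       374.8585       2,998.8681
  Σ                     90.9447       494.7672       3,610.3127
P = 90.9447.
Convexity = Σ t(t+1)·PV / [P·(1+y)²] = 3,610.3127 / (90.9447 × 1.224342) = 32.42386.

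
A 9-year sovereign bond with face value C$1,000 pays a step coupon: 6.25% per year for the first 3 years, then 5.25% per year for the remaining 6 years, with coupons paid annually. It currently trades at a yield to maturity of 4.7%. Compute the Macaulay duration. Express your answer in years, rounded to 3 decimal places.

7.294 years

Periodic yield y = 0.047. Discount each cash flow and weight by its year:
  t   CF        PV=CF/(1+0.047)^t    t·PV
  1        62.50        59.6944        59.6944
  2        62.50        57.0147       114.0294
  3        62.50        54.4553       163.3658
  4        52.50        43.6890       174.7562
  5        52.50        41.7278       208.6392
  6        52.50        39.8547       239.1280
  7        52.50        38.0656       266.4591
  8        52.50        36.3568       290.8545
  9     1,052.50       696.1486     6,265.3376
  Σ                  1,067.0069     7,782.2642
Price P = Σ PV = 1,067.0069.
Macaulay duration = Σ(t·PV) / P = 7,782.2642 / 1,067.0069 = 7.29355 years.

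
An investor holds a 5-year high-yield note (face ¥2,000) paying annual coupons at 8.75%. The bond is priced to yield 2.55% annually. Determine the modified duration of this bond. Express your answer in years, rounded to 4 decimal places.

4.2454 years

Periodic yield y = 0.0255. First find Macaulay duration:
  t   CF        PV=CF/(1+0.0255)^t    t·PV
  1       175.00       170.6485       170.6485
  2       175.00       166.4051       332.8103
  3       175.00       162.2673       486.8020
  4       175.00       158.2324       632.9296
  5     2,175.00     1,917.7012     9,588.5060
  Σ                  2,575.2545    11,211.6962
P = 2,575.2545; Macaulay duration = 11,211.6962 / 2,575.2545 = 4.35363 years.
Modified duration = D_Mac / (1 + y) = 4.35363 / 1.0255 = 4.24537 years.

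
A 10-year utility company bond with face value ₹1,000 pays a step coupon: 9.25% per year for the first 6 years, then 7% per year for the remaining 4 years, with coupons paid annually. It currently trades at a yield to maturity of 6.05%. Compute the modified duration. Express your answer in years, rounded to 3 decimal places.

Periodic yield y = 0.0605. First find Macaulay duration:
  t   CF        PV=CF/(1+0.0605)^t    t·PV
  1        92.50        87.2230        87.2230
  2        92.50        82.2471       164.4941
  3        92.50        77.5550       232.6650
  4        92.50        73.1306       292.5223
  5        92.50        68.9586       344.7929
  6        92.50        65.0246       390.1476
  7        70.00        46.4006       324.8040
  8        70.00        43.7535       350.0279
  9        70.00        41.2574       371.3167
  10    1,070.00       594.6714     5,946.7140
  Σ                  1,180.2217     8,504.7075
P = 1,180.2217; Macaulay duration = 8,504.7075 / 1,180.2217 = 7.20603 years.
Modified duration = D_Mac / (1 + y) = 7.20603 / 1.0605 = 6.79493 years.

6.795 years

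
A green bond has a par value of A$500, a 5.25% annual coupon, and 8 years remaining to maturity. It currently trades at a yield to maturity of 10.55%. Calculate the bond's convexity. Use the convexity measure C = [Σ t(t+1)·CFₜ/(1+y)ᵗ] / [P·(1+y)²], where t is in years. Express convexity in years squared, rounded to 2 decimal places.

With y = 0.1055:
  t   CF        PV=CF/(1+0.1055)^t    t·PV        t(t+1)·PV
  1        26.25        23.7449        23.7449          47.4898
  2        26.25        21.4789        42.9578         128.8733
  3        26.25        19.4291        58.2874         233.1494
  4        26.25        17.5750        70.2998         351.4992
  5        26.25        15.8977        79.4887         476.9324
  6        26.25        14.3806        86.2836         603.9849
  7        26.25        13.0082        91.0576         728.4607
  8       526.25       235.8968     1,887.1748      16,984.5729
  Σ                    361.4113     2,339.2945      19,554.9626
P = 361.4113.
Convexity = Σ t(t+1)·PV / [P·(1+y)²] = 19,554.9626 / (361.4113 × 1.222130) = 44.27288.

44.27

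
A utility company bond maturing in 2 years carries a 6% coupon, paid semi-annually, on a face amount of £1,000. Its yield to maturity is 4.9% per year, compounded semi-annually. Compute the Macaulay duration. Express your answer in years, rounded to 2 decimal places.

1.92 years

Periodic yield y = 0.0245. Discount each cash flow and weight by its period:
  t   CF        PV=CF/(1+0.0245)^t    t·PV
  1        30.00        29.2826        29.2826
  2        30.00        28.5823        57.1646
  3        30.00        27.8988        83.6964
  4     1,030.00       934.9521     3,739.8085
  Σ                  1,020.7158     3,909.9521
Price P = Σ PV = 1,020.7158.
Macaulay duration = Σ(t·PV) / P = 3,909.9521 / 1,020.7158 = 3.83060 half-year periods.
In years: 3.83060 / 2 = 1.91530 years.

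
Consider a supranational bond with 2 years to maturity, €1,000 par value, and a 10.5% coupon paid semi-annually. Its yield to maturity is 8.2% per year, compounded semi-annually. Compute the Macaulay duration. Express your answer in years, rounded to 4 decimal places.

1.8585 years

Periodic yield y = 0.041. Discount each cash flow and weight by its period:
  t   CF        PV=CF/(1+0.041)^t    t·PV
  1        52.50        50.4323        50.4323
  2        52.50        48.4460        96.8920
  3        52.50        46.5379       139.6138
  4     1,052.50       896.2294     3,584.9176
  Σ                  1,041.6456     3,871.8557
Price P = Σ PV = 1,041.6456.
Macaulay duration = Σ(t·PV) / P = 3,871.8557 / 1,041.6456 = 3.71706 half-year periods.
In years: 3.71706 / 2 = 1.85853 years.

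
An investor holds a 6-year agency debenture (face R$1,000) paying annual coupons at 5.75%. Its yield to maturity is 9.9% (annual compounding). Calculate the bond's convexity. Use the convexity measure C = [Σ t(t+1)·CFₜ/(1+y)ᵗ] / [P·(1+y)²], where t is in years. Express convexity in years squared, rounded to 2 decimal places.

28.30

With y = 0.099:
  t   CF        PV=CF/(1+0.099)^t    t·PV        t(t+1)·PV
  1        57.50        52.3203        52.3203         104.6406
  2        57.50        47.6072        95.2144         285.6431
  3        57.50        43.3186       129.9559         519.8236
  4        57.50        39.4164       157.6656         788.3282
  5        57.50        35.8657       179.3285       1,075.9712
  6     1,057.50       600.1976     3,601.1853      25,208.2973
  Σ                    818.7258     4,215.6701      27,982.7040
P = 818.7258.
Convexity = Σ t(t+1)·PV / [P·(1+y)²] = 27,982.7040 / (818.7258 × 1.207801) = 28.29801.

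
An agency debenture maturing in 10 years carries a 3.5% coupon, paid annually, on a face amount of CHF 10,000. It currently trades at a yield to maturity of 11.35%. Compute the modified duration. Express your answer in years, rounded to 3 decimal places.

7.181 years

Periodic yield y = 0.1135. First find Macaulay duration:
  t   CF        PV=CF/(1+0.1135)^t    t·PV
  1       350.00       314.3242       314.3242
  2       350.00       282.2849       564.5697
  3       350.00       253.5113       760.5340
  4       350.00       227.6707       910.6828
  5       350.00       204.4640     1,022.3202
  6       350.00       183.6228     1,101.7371
  7       350.00       164.9060     1,154.3421
  8       350.00       148.0970     1,184.7760
  9       350.00       133.0014     1,197.0122
  10   10,350.00     3,532.1418    35,321.4185
  Σ                  5,444.0242    43,531.7168
P = 5,444.0242; Macaulay duration = 43,531.7168 / 5,444.0242 = 7.99624 years.
Modified duration = D_Mac / (1 + y) = 7.99624 / 1.1135 = 7.18118 years.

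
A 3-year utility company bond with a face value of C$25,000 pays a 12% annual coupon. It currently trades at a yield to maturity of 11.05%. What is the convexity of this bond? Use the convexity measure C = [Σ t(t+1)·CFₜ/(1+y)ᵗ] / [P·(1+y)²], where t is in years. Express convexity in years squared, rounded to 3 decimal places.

8.412

With y = 0.1105:
  t   CF        PV=CF/(1+0.1105)^t    t·PV        t(t+1)·PV
  1     3,000.00     2,701.4858     2,701.4858       5,402.9716
  2     3,000.00     2,432.6752     4,865.3504      14,596.0512
  3    28,000.00    20,445.7169    61,337.1506     245,348.6026
  Σ                 25,579.8779    68,903.9869     265,347.6255
P = 25,579.8779.
Convexity = Σ t(t+1)·PV / [P·(1+y)²] = 265,347.6255 / (25,579.8779 × 1.233210) = 8.41162.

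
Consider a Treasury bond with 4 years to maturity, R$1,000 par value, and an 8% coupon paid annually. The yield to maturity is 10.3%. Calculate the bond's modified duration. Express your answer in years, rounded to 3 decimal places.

3.227 years

Periodic yield y = 0.103. First find Macaulay duration:
  t   CF        PV=CF/(1+0.103)^t    t·PV
  1        80.00        72.5295        72.5295
  2        80.00        65.7565       131.5131
  3        80.00        59.6161       178.8483
  4     1,080.00       729.6620     2,918.6478
  Σ                    927.5641     3,301.5386
P = 927.5641; Macaulay duration = 3,301.5386 / 927.5641 = 3.55936 years.
Modified duration = D_Mac / (1 + y) = 3.55936 / 1.103 = 3.22699 years.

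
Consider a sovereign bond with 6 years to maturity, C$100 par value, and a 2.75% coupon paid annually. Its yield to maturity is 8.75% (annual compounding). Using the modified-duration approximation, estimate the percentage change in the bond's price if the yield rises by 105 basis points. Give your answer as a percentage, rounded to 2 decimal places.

-5.34%

Periodic yield y = 0.0875. Modified duration first:
  t   CF        PV=CF/(1+0.0875)^t    t·PV
  1         2.75         2.5287         2.5287
  2         2.75         2.3253         4.6505
  3         2.75         2.1382         6.4145
  4         2.75         1.9661         7.8646
  5         2.75         1.8079         9.0397
  6       102.75        62.1164       372.6984
  Σ                     72.8827       403.1965
P = 72.8827; D_Mac = 5.53213 yrs; D_mod = 5.53213/(1+0.0875) = 5.08702 yrs.
ΔP/P ≈ -D_mod · Δy = -5.08702 × (+0.0105) = -0.053414 = -5.3414%.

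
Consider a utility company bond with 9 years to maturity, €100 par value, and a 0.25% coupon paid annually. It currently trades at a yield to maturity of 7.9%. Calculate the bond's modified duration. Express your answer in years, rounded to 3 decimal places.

8.215 years

Periodic yield y = 0.079. First find Macaulay duration:
  t   CF        PV=CF/(1+0.079)^t    t·PV
  1         0.25         0.2317         0.2317
  2         0.25         0.2147         0.4295
  3         0.25         0.1990         0.5970
  4         0.25         0.1844         0.7378
  5         0.25         0.1709         0.8547
  6         0.25         0.1584         0.9505
  7         0.25         0.1468         1.0278
  8         0.25         0.1361         1.0886
  9       100.25        50.5698       455.1283
  Σ                     52.0119       461.0458
P = 52.0119; Macaulay duration = 461.0458 / 52.0119 = 8.86423 years.
Modified duration = D_Mac / (1 + y) = 8.86423 / 1.079 = 8.21523 years.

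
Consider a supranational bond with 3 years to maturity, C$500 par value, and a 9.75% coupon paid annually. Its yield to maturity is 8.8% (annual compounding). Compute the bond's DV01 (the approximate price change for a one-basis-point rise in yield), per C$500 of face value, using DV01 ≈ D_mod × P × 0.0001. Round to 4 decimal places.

C$0.1292

Periodic yield y = 0.088.
  t   CF        PV=CF/(1+0.088)^t    t·PV
  1        48.75        44.8070        44.8070
  2        48.75        41.1829        82.3658
  3       548.75       426.0768     1,278.2303
  Σ                    512.0666     1,405.4030
P = 512.0666; D_Mac = 2.74457 yrs; D_mod = 2.52258 yrs.
DV01 ≈ 2.52258 × 512.0666 × 0.0001 = 0.129173.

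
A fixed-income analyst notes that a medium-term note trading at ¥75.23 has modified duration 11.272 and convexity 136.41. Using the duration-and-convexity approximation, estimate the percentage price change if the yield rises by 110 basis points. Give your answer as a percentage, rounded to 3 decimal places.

-11.574%

Duration effect: -D_mod·Δy = -11.272 × (+0.011) = -0.123992
Convexity effect: ½·C·(Δy)² = 0.5 × 136.41 × (0.011)² = +0.008252805
ΔP/P ≈ -0.123992 + 0.008252805 = -0.115739195
= -11.5739195%.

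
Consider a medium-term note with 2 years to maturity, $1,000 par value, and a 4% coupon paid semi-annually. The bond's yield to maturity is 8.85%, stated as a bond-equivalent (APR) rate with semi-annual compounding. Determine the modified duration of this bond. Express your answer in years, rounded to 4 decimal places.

1.8567 years

Periodic yield y = 0.04425. First find Macaulay duration:
  t   CF        PV=CF/(1+0.04425)^t    t·PV
  1        20.00        19.1525        19.1525
  2        20.00        18.3409        36.6818
  3        20.00        17.5637        52.6912
  4     1,020.00       857.7925     3,431.1699
  Σ                    912.8496     3,539.6954
P = 912.8496; Macaulay duration = 3,539.6954 / 912.8496 = 3.87763 half-year periods = 1.93882 years.
Modified duration = D_Mac / (1 + y) = 1.93882 / 1.04425 = 1.85666 years.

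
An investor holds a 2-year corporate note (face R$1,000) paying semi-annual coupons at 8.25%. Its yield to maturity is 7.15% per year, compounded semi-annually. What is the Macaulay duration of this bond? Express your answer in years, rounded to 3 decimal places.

Periodic yield y = 0.03575. Discount each cash flow and weight by its period:
  t   CF        PV=CF/(1+0.03575)^t    t·PV
  1        41.25        39.8262        39.8262
  2        41.25        38.4516        76.9031
  3        41.25        37.1244       111.3731
  4     1,041.25       904.7639     3,619.0555
  Σ                  1,020.1660     3,847.1579
Price P = Σ PV = 1,020.1660.
Macaulay duration = Σ(t·PV) / P = 3,847.1579 / 1,020.1660 = 3.77111 half-year periods.
In years: 3.77111 / 2 = 1.88555 years.

1.886 years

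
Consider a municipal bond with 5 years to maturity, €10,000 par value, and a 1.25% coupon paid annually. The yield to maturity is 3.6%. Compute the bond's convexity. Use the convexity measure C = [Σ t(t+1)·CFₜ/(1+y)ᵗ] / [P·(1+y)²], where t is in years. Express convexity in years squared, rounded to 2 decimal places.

With y = 0.036:
  t   CF        PV=CF/(1+0.036)^t    t·PV        t(t+1)·PV
  1       125.00       120.6564       120.6564         241.3127
  2       125.00       116.4637       232.9274         698.7821
  3       125.00       112.4167       337.2500       1,349.0001
  4       125.00       108.5103       434.0412       2,170.2061
  5    10,125.00     8,483.9139    42,419.5697     254,517.4184
  Σ                  8,941.9610    43,544.4447     258,976.7195
P = 8,941.9610.
Convexity = Σ t(t+1)·PV / [P·(1+y)²] = 258,976.7195 / (8,941.9610 × 1.073296) = 26.98413.

26.98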